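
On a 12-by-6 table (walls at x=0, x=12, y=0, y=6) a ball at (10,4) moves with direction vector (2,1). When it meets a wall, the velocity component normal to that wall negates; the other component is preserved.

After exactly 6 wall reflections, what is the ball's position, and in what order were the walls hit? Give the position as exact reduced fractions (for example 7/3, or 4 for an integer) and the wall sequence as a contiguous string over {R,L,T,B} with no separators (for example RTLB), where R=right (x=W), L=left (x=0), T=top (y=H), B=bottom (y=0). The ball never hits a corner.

Final position: (10,6)
Wall sequence: RTLBRT

1. t=1 → R at (12,5); v=(-2,1)
2. t=1 → T at (10,6); v=(-2,-1)
3. t=5 → L at (0,1); v=(2,-1)
4. t=1 → B at (2,0); v=(2,1)
5. t=5 → R at (12,5); v=(-2,1)
6. t=1 → T at (10,6); v=(-2,-1)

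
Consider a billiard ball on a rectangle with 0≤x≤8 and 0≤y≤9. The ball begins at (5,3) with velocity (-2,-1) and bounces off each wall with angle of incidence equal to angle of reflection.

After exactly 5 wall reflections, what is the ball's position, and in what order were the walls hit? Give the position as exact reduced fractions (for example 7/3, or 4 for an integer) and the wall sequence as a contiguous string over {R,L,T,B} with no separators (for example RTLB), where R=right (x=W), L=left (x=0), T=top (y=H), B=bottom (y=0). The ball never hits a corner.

Final position: (3,9)
Wall sequence: LBRLT

1. t=5/2 → L at (0,1/2); v=(2,-1)
2. t=1/2 → B at (1,0); v=(2,1)
3. t=7/2 → R at (8,7/2); v=(-2,1)
4. t=4 → L at (0,15/2); v=(2,1)
5. t=3/2 → T at (3,9); v=(2,-1)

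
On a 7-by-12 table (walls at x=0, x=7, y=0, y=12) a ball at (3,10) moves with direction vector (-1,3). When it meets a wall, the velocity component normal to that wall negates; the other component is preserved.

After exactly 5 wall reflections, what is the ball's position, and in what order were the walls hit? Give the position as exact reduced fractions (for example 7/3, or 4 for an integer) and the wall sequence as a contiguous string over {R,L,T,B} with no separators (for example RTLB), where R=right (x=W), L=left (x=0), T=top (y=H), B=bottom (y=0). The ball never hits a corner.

1. t=2/3 → T at (7/3,12); v=(-1,-3)
2. t=7/3 → L at (0,5); v=(1,-3)
3. t=5/3 → B at (5/3,0); v=(1,3)
4. t=4 → T at (17/3,12); v=(1,-3)
5. t=4/3 → R at (7,8); v=(-1,-3)

Final position: (7,8)
Wall sequence: TLBTR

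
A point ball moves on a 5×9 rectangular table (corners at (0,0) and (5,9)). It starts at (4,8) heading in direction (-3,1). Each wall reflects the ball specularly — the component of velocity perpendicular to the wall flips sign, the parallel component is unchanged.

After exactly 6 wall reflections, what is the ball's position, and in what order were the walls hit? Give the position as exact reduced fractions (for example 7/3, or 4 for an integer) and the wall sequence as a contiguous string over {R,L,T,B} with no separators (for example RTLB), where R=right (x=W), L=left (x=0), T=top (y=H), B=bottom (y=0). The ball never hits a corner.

1. t=1 → T at (1,9); v=(-3,-1)
2. t=1/3 → L at (0,26/3); v=(3,-1)
3. t=5/3 → R at (5,7); v=(-3,-1)
4. t=5/3 → L at (0,16/3); v=(3,-1)
5. t=5/3 → R at (5,11/3); v=(-3,-1)
6. t=5/3 → L at (0,2); v=(3,-1)

Final position: (0,2)
Wall sequence: TLRLRL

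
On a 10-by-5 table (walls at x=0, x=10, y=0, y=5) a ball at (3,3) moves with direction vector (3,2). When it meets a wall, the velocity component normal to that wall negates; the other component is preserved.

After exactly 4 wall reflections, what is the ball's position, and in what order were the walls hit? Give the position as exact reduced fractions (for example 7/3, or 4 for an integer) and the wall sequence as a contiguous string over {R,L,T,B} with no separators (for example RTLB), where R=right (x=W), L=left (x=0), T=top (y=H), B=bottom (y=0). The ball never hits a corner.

1. t=1 → T at (6,5); v=(3,-2)
2. t=4/3 → R at (10,7/3); v=(-3,-2)
3. t=7/6 → B at (13/2,0); v=(-3,2)
4. t=13/6 → L at (0,13/3); v=(3,2)

Final position: (0,13/3)
Wall sequence: TRBL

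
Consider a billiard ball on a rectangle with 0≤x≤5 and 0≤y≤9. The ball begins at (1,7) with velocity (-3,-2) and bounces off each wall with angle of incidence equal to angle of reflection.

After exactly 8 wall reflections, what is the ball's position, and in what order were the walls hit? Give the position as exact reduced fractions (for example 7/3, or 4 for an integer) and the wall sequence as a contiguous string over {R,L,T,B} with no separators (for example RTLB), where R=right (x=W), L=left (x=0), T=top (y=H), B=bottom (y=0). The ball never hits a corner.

Final position: (5,23/3)
Wall sequence: LRBLRLTR

1. t=1/3 → L at (0,19/3); v=(3,-2)
2. t=5/3 → R at (5,3); v=(-3,-2)
3. t=3/2 → B at (1/2,0); v=(-3,2)
4. t=1/6 → L at (0,1/3); v=(3,2)
5. t=5/3 → R at (5,11/3); v=(-3,2)
6. t=5/3 → L at (0,7); v=(3,2)
7. t=1 → T at (3,9); v=(3,-2)
8. t=2/3 → R at (5,23/3); v=(-3,-2)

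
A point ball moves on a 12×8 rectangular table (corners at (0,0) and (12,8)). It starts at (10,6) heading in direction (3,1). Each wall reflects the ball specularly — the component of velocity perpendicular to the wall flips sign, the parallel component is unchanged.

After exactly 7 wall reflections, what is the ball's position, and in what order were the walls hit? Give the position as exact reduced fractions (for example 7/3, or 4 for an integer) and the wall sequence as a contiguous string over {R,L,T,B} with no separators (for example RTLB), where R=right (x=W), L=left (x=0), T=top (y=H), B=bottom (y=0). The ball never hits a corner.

1. t=2/3 → R at (12,20/3); v=(-3,1)
2. t=4/3 → T at (8,8); v=(-3,-1)
3. t=8/3 → L at (0,16/3); v=(3,-1)
4. t=4 → R at (12,4/3); v=(-3,-1)
5. t=4/3 → B at (8,0); v=(-3,1)
6. t=8/3 → L at (0,8/3); v=(3,1)
7. t=4 → R at (12,20/3); v=(-3,1)

Final position: (12,20/3)
Wall sequence: RTLRBLR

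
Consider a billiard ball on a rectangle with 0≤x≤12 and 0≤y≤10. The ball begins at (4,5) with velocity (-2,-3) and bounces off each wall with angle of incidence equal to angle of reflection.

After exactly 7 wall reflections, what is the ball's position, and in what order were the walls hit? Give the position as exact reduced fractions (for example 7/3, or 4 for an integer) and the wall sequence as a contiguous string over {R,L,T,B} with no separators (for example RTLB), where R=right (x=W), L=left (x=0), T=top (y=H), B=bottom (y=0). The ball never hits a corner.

1. t=5/3 → B at (2/3,0); v=(-2,3)
2. t=1/3 → L at (0,1); v=(2,3)
3. t=3 → T at (6,10); v=(2,-3)
4. t=3 → R at (12,1); v=(-2,-3)
5. t=1/3 → B at (34/3,0); v=(-2,3)
6. t=10/3 → T at (14/3,10); v=(-2,-3)
7. t=7/3 → L at (0,3); v=(2,-3)

Final position: (0,3)
Wall sequence: BLTRBTL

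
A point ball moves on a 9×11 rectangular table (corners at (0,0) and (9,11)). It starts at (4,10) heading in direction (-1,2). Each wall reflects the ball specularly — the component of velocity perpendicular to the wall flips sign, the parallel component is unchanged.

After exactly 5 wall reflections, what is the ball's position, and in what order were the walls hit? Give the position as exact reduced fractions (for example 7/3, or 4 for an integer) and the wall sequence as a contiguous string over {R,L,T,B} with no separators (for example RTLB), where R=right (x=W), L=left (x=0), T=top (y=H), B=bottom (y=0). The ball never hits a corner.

1. t=1/2 → T at (7/2,11); v=(-1,-2)
2. t=7/2 → L at (0,4); v=(1,-2)
3. t=2 → B at (2,0); v=(1,2)
4. t=11/2 → T at (15/2,11); v=(1,-2)
5. t=3/2 → R at (9,8); v=(-1,-2)

Final position: (9,8)
Wall sequence: TLBTR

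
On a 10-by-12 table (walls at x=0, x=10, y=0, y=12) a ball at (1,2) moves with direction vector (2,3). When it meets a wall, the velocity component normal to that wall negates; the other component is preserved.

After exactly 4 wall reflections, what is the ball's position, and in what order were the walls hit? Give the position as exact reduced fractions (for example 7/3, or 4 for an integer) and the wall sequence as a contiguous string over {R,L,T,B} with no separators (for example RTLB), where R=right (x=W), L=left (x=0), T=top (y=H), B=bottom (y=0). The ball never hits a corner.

1. t=10/3 → T at (23/3,12); v=(2,-3)
2. t=7/6 → R at (10,17/2); v=(-2,-3)
3. t=17/6 → B at (13/3,0); v=(-2,3)
4. t=13/6 → L at (0,13/2); v=(2,3)

Final position: (0,13/2)
Wall sequence: TRBL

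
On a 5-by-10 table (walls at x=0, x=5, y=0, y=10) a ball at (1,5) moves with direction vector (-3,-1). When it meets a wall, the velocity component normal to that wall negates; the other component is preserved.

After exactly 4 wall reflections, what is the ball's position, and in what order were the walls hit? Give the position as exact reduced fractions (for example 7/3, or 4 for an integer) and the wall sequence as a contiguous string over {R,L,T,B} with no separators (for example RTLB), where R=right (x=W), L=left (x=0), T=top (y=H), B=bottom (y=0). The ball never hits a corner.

Final position: (4,0)
Wall sequence: LRLB

1. t=1/3 → L at (0,14/3); v=(3,-1)
2. t=5/3 → R at (5,3); v=(-3,-1)
3. t=5/3 → L at (0,4/3); v=(3,-1)
4. t=4/3 → B at (4,0); v=(3,1)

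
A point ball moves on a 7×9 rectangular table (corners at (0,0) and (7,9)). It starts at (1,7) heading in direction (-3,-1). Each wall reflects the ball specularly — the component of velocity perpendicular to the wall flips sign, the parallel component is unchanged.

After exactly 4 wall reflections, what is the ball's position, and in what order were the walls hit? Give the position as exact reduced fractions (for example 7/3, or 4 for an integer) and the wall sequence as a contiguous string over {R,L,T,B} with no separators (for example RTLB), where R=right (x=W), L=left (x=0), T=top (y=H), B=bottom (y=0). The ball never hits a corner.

Final position: (6,0)
Wall sequence: LRLB

1. t=1/3 → L at (0,20/3); v=(3,-1)
2. t=7/3 → R at (7,13/3); v=(-3,-1)
3. t=7/3 → L at (0,2); v=(3,-1)
4. t=2 → B at (6,0); v=(3,1)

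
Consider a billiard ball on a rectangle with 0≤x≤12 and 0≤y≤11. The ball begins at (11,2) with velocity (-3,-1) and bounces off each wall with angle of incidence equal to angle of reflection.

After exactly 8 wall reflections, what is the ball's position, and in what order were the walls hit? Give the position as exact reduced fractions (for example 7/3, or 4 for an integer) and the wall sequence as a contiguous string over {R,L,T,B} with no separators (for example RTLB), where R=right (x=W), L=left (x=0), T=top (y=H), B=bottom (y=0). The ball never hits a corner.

Final position: (12,1/3)
Wall sequence: BLRLTRLR

1. t=2 → B at (5,0); v=(-3,1)
2. t=5/3 → L at (0,5/3); v=(3,1)
3. t=4 → R at (12,17/3); v=(-3,1)
4. t=4 → L at (0,29/3); v=(3,1)
5. t=4/3 → T at (4,11); v=(3,-1)
6. t=8/3 → R at (12,25/3); v=(-3,-1)
7. t=4 → L at (0,13/3); v=(3,-1)
8. t=4 → R at (12,1/3); v=(-3,-1)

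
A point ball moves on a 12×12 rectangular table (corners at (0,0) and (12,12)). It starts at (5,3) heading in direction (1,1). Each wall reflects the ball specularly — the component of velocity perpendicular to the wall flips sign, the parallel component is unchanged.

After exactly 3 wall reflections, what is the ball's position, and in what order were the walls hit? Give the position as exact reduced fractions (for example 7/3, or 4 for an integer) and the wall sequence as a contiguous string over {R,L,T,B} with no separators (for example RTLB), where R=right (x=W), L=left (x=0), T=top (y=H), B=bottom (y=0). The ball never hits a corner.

1. t=7 → R at (12,10); v=(-1,1)
2. t=2 → T at (10,12); v=(-1,-1)
3. t=10 → L at (0,2); v=(1,-1)

Final position: (0,2)
Wall sequence: RTL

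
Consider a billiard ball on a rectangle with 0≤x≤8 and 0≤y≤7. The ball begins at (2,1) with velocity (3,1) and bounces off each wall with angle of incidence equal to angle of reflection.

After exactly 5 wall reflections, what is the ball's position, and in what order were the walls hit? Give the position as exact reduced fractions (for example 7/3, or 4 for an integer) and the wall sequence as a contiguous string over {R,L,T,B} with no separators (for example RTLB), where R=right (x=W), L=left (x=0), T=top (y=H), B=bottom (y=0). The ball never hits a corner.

1. t=2 → R at (8,3); v=(-3,1)
2. t=8/3 → L at (0,17/3); v=(3,1)
3. t=4/3 → T at (4,7); v=(3,-1)
4. t=4/3 → R at (8,17/3); v=(-3,-1)
5. t=8/3 → L at (0,3); v=(3,-1)

Final position: (0,3)
Wall sequence: RLTRL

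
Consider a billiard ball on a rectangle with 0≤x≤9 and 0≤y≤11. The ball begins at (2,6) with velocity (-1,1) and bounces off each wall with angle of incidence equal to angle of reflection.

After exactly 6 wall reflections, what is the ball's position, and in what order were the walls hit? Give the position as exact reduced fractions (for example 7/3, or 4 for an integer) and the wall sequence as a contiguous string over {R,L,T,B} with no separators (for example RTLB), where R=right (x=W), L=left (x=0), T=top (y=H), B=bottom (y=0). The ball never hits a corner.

Final position: (7,11)
Wall sequence: LTRBLT

1. t=2 → L at (0,8); v=(1,1)
2. t=3 → T at (3,11); v=(1,-1)
3. t=6 → R at (9,5); v=(-1,-1)
4. t=5 → B at (4,0); v=(-1,1)
5. t=4 → L at (0,4); v=(1,1)
6. t=7 → T at (7,11); v=(1,-1)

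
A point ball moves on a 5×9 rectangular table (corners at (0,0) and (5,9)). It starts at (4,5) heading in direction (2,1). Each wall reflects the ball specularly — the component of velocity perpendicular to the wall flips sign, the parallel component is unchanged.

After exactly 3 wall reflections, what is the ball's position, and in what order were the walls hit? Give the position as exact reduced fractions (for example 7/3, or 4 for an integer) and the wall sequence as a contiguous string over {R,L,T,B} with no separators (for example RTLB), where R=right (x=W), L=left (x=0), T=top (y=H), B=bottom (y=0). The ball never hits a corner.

1. t=1/2 → R at (5,11/2); v=(-2,1)
2. t=5/2 → L at (0,8); v=(2,1)
3. t=1 → T at (2,9); v=(2,-1)

Final position: (2,9)
Wall sequence: RLT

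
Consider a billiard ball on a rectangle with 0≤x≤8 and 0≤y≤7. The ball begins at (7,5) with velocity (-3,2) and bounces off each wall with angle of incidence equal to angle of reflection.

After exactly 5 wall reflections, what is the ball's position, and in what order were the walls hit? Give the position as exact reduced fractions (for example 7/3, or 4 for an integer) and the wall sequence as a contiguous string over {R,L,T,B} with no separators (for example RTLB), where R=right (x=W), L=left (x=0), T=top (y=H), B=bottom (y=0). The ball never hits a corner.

Final position: (0,19/3)
Wall sequence: TLBRL

1. t=1 → T at (4,7); v=(-3,-2)
2. t=4/3 → L at (0,13/3); v=(3,-2)
3. t=13/6 → B at (13/2,0); v=(3,2)
4. t=1/2 → R at (8,1); v=(-3,2)
5. t=8/3 → L at (0,19/3); v=(3,2)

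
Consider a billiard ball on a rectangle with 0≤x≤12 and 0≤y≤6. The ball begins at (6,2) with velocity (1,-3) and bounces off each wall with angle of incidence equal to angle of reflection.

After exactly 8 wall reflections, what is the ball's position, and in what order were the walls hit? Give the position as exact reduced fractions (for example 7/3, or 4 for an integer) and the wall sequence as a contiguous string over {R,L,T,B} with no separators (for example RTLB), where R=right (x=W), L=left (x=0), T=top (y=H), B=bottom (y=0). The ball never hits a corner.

1. t=2/3 → B at (20/3,0); v=(1,3)
2. t=2 → T at (26/3,6); v=(1,-3)
3. t=2 → B at (32/3,0); v=(1,3)
4. t=4/3 → R at (12,4); v=(-1,3)
5. t=2/3 → T at (34/3,6); v=(-1,-3)
6. t=2 → B at (28/3,0); v=(-1,3)
7. t=2 → T at (22/3,6); v=(-1,-3)
8. t=2 → B at (16/3,0); v=(-1,3)

Final position: (16/3,0)
Wall sequence: BTBRTBTB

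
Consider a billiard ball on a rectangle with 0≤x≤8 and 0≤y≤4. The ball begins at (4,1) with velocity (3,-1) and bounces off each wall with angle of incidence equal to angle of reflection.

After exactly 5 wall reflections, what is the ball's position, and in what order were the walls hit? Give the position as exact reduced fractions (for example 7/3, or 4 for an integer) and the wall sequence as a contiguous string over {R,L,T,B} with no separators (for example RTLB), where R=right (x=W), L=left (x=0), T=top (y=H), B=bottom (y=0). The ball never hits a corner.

Final position: (8,7/3)
Wall sequence: BRLTR

1. t=1 → B at (7,0); v=(3,1)
2. t=1/3 → R at (8,1/3); v=(-3,1)
3. t=8/3 → L at (0,3); v=(3,1)
4. t=1 → T at (3,4); v=(3,-1)
5. t=5/3 → R at (8,7/3); v=(-3,-1)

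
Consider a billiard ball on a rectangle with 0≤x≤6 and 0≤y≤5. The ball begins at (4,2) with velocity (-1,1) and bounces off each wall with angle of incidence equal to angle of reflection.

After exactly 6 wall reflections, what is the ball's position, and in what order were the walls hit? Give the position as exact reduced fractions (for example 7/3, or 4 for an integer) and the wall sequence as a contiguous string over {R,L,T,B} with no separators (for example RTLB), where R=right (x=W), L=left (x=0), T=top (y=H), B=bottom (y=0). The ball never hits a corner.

Final position: (0,2)
Wall sequence: TLBRTL

1. t=3 → T at (1,5); v=(-1,-1)
2. t=1 → L at (0,4); v=(1,-1)
3. t=4 → B at (4,0); v=(1,1)
4. t=2 → R at (6,2); v=(-1,1)
5. t=3 → T at (3,5); v=(-1,-1)
6. t=3 → L at (0,2); v=(1,-1)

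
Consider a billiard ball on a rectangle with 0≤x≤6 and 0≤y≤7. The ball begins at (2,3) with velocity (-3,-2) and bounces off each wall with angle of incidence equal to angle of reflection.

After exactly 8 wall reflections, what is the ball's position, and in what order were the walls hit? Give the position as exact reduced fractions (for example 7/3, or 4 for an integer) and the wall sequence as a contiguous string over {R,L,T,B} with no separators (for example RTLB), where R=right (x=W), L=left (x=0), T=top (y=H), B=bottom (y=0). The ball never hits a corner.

Final position: (0,1/3)
Wall sequence: LBRLTRBL

1. t=2/3 → L at (0,5/3); v=(3,-2)
2. t=5/6 → B at (5/2,0); v=(3,2)
3. t=7/6 → R at (6,7/3); v=(-3,2)
4. t=2 → L at (0,19/3); v=(3,2)
5. t=1/3 → T at (1,7); v=(3,-2)
6. t=5/3 → R at (6,11/3); v=(-3,-2)
7. t=11/6 → B at (1/2,0); v=(-3,2)
8. t=1/6 → L at (0,1/3); v=(3,2)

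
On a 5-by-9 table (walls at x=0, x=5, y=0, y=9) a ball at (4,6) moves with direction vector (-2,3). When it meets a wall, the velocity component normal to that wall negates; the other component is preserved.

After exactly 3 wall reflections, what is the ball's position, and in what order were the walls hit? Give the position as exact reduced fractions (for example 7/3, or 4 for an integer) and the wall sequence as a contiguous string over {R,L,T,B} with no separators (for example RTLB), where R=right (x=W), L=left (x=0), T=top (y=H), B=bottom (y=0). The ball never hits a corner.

Final position: (4,0)
Wall sequence: TLB

1. t=1 → T at (2,9); v=(-2,-3)
2. t=1 → L at (0,6); v=(2,-3)
3. t=2 → B at (4,0); v=(2,3)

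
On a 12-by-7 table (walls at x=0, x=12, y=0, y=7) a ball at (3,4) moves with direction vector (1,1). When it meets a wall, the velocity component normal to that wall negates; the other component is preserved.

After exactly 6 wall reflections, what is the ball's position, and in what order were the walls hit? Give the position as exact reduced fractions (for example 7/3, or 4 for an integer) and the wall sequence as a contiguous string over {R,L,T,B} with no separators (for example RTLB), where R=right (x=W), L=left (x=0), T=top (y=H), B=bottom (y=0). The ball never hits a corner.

Final position: (3,0)
Wall sequence: TRBTLB

1. t=3 → T at (6,7); v=(1,-1)
2. t=6 → R at (12,1); v=(-1,-1)
3. t=1 → B at (11,0); v=(-1,1)
4. t=7 → T at (4,7); v=(-1,-1)
5. t=4 → L at (0,3); v=(1,-1)
6. t=3 → B at (3,0); v=(1,1)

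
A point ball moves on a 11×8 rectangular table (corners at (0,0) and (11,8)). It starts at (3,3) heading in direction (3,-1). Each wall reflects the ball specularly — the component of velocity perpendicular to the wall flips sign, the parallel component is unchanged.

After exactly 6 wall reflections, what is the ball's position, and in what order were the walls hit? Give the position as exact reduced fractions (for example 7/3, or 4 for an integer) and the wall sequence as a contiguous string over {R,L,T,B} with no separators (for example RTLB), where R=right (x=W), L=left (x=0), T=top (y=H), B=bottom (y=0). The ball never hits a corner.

1. t=8/3 → R at (11,1/3); v=(-3,-1)
2. t=1/3 → B at (10,0); v=(-3,1)
3. t=10/3 → L at (0,10/3); v=(3,1)
4. t=11/3 → R at (11,7); v=(-3,1)
5. t=1 → T at (8,8); v=(-3,-1)
6. t=8/3 → L at (0,16/3); v=(3,-1)

Final position: (0,16/3)
Wall sequence: RBLRTL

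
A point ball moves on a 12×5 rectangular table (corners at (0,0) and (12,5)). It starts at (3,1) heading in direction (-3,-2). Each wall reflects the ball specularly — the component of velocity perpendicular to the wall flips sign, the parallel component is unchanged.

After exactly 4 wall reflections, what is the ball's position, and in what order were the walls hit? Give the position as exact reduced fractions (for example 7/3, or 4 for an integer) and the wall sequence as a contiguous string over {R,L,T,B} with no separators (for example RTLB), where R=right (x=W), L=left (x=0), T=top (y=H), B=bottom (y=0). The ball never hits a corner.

1. t=1/2 → B at (3/2,0); v=(-3,2)
2. t=1/2 → L at (0,1); v=(3,2)
3. t=2 → T at (6,5); v=(3,-2)
4. t=2 → R at (12,1); v=(-3,-2)

Final position: (12,1)
Wall sequence: BLTR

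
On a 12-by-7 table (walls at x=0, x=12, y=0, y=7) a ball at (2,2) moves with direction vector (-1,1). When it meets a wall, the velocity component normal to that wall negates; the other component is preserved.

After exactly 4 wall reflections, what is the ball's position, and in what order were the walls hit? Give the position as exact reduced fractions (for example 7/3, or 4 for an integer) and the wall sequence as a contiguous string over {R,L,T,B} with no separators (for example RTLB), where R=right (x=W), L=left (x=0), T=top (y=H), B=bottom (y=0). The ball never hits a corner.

Final position: (12,2)
Wall sequence: LTBR

1. t=2 → L at (0,4); v=(1,1)
2. t=3 → T at (3,7); v=(1,-1)
3. t=7 → B at (10,0); v=(1,1)
4. t=2 → R at (12,2); v=(-1,1)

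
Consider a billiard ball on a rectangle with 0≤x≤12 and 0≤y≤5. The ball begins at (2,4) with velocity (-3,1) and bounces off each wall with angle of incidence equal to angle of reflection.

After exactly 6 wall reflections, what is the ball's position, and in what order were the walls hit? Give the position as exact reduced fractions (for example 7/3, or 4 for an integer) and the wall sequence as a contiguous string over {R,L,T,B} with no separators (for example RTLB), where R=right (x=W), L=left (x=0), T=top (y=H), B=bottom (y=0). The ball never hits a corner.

1. t=2/3 → L at (0,14/3); v=(3,1)
2. t=1/3 → T at (1,5); v=(3,-1)
3. t=11/3 → R at (12,4/3); v=(-3,-1)
4. t=4/3 → B at (8,0); v=(-3,1)
5. t=8/3 → L at (0,8/3); v=(3,1)
6. t=7/3 → T at (7,5); v=(3,-1)

Final position: (7,5)
Wall sequence: LTRBLT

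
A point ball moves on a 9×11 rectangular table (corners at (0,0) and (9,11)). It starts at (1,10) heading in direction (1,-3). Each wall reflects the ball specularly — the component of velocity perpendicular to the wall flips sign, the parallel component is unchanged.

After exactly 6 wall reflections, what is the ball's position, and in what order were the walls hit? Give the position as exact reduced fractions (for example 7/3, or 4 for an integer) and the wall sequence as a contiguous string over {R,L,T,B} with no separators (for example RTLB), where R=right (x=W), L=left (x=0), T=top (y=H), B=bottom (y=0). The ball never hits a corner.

Final position: (0,3)
Wall sequence: BTRBTL

1. t=10/3 → B at (13/3,0); v=(1,3)
2. t=11/3 → T at (8,11); v=(1,-3)
3. t=1 → R at (9,8); v=(-1,-3)
4. t=8/3 → B at (19/3,0); v=(-1,3)
5. t=11/3 → T at (8/3,11); v=(-1,-3)
6. t=8/3 → L at (0,3); v=(1,-3)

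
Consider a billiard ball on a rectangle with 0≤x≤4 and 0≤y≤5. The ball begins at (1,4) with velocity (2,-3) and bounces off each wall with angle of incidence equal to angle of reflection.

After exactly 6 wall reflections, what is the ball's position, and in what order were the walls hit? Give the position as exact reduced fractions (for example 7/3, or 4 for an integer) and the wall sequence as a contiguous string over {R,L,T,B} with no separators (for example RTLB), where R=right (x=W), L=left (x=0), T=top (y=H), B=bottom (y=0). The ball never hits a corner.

Final position: (4,5/2)
Wall sequence: BRTLBR

1. t=4/3 → B at (11/3,0); v=(2,3)
2. t=1/6 → R at (4,1/2); v=(-2,3)
3. t=3/2 → T at (1,5); v=(-2,-3)
4. t=1/2 → L at (0,7/2); v=(2,-3)
5. t=7/6 → B at (7/3,0); v=(2,3)
6. t=5/6 → R at (4,5/2); v=(-2,3)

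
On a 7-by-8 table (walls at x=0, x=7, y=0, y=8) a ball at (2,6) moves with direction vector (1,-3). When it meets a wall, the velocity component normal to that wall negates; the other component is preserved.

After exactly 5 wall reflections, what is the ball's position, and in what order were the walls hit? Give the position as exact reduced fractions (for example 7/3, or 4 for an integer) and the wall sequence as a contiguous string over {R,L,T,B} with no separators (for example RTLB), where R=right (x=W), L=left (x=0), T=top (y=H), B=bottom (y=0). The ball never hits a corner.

Final position: (2,8)
Wall sequence: BTRBT

1. t=2 → B at (4,0); v=(1,3)
2. t=8/3 → T at (20/3,8); v=(1,-3)
3. t=1/3 → R at (7,7); v=(-1,-3)
4. t=7/3 → B at (14/3,0); v=(-1,3)
5. t=8/3 → T at (2,8); v=(-1,-3)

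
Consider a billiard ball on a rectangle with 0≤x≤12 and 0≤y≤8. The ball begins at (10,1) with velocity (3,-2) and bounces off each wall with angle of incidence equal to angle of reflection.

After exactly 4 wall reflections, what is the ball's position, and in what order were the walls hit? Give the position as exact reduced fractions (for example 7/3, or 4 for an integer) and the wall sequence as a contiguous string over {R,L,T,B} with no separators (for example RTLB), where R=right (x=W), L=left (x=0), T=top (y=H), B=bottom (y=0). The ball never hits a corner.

1. t=1/2 → B at (23/2,0); v=(3,2)
2. t=1/6 → R at (12,1/3); v=(-3,2)
3. t=23/6 → T at (1/2,8); v=(-3,-2)
4. t=1/6 → L at (0,23/3); v=(3,-2)

Final position: (0,23/3)
Wall sequence: BRTL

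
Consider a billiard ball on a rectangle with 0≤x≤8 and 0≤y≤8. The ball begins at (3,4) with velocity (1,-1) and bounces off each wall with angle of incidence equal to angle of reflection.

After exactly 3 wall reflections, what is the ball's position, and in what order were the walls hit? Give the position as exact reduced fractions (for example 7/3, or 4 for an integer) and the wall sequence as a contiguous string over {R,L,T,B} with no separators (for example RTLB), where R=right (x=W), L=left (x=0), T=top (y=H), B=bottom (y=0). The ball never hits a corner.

Final position: (1,8)
Wall sequence: BRT

1. t=4 → B at (7,0); v=(1,1)
2. t=1 → R at (8,1); v=(-1,1)
3. t=7 → T at (1,8); v=(-1,-1)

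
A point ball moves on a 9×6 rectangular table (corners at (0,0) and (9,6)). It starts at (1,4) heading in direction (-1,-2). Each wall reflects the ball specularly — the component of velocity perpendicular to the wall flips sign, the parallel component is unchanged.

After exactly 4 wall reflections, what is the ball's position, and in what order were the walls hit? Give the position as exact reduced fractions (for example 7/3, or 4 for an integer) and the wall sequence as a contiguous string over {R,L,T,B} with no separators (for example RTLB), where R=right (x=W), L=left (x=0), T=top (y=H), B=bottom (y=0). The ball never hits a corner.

1. t=1 → L at (0,2); v=(1,-2)
2. t=1 → B at (1,0); v=(1,2)
3. t=3 → T at (4,6); v=(1,-2)
4. t=3 → B at (7,0); v=(1,2)

Final position: (7,0)
Wall sequence: LBTB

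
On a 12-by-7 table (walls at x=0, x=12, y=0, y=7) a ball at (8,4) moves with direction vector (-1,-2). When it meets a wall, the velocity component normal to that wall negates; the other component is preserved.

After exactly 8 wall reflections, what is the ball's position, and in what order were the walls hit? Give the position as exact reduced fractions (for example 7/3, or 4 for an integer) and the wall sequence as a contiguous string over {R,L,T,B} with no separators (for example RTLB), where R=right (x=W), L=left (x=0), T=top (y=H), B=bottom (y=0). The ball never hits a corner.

Final position: (12,6)
Wall sequence: BTLBTBTR

1. t=2 → B at (6,0); v=(-1,2)
2. t=7/2 → T at (5/2,7); v=(-1,-2)
3. t=5/2 → L at (0,2); v=(1,-2)
4. t=1 → B at (1,0); v=(1,2)
5. t=7/2 → T at (9/2,7); v=(1,-2)
6. t=7/2 → B at (8,0); v=(1,2)
7. t=7/2 → T at (23/2,7); v=(1,-2)
8. t=1/2 → R at (12,6); v=(-1,-2)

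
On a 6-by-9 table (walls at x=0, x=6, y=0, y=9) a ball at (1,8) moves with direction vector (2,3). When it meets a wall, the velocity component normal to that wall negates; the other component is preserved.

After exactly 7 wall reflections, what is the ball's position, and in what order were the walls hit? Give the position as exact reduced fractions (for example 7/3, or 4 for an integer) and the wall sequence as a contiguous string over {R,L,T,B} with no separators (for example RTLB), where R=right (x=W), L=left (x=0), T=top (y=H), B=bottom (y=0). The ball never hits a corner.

Final position: (13/3,0)
Wall sequence: TRBLTRB

1. t=1/3 → T at (5/3,9); v=(2,-3)
2. t=13/6 → R at (6,5/2); v=(-2,-3)
3. t=5/6 → B at (13/3,0); v=(-2,3)
4. t=13/6 → L at (0,13/2); v=(2,3)
5. t=5/6 → T at (5/3,9); v=(2,-3)
6. t=13/6 → R at (6,5/2); v=(-2,-3)
7. t=5/6 → B at (13/3,0); v=(-2,3)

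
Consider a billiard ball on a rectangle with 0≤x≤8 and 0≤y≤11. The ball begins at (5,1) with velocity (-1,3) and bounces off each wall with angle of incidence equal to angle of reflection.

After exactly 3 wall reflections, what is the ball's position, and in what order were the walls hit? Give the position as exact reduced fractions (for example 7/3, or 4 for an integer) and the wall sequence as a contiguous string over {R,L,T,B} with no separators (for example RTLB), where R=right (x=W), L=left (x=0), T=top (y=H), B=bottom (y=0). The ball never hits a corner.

Final position: (2,0)
Wall sequence: TLB

1. t=10/3 → T at (5/3,11); v=(-1,-3)
2. t=5/3 → L at (0,6); v=(1,-3)
3. t=2 → B at (2,0); v=(1,3)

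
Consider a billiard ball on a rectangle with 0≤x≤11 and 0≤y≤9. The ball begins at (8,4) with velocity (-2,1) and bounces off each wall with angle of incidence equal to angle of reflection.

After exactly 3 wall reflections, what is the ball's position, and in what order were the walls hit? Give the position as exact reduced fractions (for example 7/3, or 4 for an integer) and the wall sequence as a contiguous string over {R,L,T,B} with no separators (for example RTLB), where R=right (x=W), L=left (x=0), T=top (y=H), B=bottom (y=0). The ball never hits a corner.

Final position: (11,9/2)
Wall sequence: LTR

1. t=4 → L at (0,8); v=(2,1)
2. t=1 → T at (2,9); v=(2,-1)
3. t=9/2 → R at (11,9/2); v=(-2,-1)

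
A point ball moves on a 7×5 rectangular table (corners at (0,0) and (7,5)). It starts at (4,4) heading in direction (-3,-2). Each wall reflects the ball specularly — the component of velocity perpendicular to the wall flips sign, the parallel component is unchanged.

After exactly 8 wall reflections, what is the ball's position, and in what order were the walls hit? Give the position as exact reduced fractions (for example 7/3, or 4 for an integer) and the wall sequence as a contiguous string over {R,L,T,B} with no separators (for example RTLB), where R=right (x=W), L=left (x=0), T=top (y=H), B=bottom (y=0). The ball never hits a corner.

Final position: (7/2,5)
Wall sequence: LBRTLBRT

1. t=4/3 → L at (0,4/3); v=(3,-2)
2. t=2/3 → B at (2,0); v=(3,2)
3. t=5/3 → R at (7,10/3); v=(-3,2)
4. t=5/6 → T at (9/2,5); v=(-3,-2)
5. t=3/2 → L at (0,2); v=(3,-2)
6. t=1 → B at (3,0); v=(3,2)
7. t=4/3 → R at (7,8/3); v=(-3,2)
8. t=7/6 → T at (7/2,5); v=(-3,-2)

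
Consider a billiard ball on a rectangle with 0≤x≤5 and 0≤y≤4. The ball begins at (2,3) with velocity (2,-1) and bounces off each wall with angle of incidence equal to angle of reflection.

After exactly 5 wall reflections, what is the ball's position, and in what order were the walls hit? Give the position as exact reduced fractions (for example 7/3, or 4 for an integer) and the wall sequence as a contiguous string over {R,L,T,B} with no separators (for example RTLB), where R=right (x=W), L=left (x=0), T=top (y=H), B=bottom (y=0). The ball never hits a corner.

1. t=3/2 → R at (5,3/2); v=(-2,-1)
2. t=3/2 → B at (2,0); v=(-2,1)
3. t=1 → L at (0,1); v=(2,1)
4. t=5/2 → R at (5,7/2); v=(-2,1)
5. t=1/2 → T at (4,4); v=(-2,-1)

Final position: (4,4)
Wall sequence: RBLRT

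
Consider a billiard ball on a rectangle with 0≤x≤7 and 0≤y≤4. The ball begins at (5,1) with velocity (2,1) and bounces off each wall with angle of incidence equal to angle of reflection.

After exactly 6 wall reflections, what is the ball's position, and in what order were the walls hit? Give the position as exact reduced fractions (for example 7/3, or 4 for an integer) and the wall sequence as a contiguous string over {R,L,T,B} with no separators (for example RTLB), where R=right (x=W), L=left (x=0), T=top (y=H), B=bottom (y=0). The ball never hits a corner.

1. t=1 → R at (7,2); v=(-2,1)
2. t=2 → T at (3,4); v=(-2,-1)
3. t=3/2 → L at (0,5/2); v=(2,-1)
4. t=5/2 → B at (5,0); v=(2,1)
5. t=1 → R at (7,1); v=(-2,1)
6. t=3 → T at (1,4); v=(-2,-1)

Final position: (1,4)
Wall sequence: RTLBRT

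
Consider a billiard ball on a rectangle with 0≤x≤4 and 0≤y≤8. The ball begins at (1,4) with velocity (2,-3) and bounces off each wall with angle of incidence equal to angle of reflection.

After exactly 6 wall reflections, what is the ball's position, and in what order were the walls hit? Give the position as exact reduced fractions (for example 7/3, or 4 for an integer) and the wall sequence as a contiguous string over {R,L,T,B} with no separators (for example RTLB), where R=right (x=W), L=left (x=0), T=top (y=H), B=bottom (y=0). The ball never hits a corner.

1. t=4/3 → B at (11/3,0); v=(2,3)
2. t=1/6 → R at (4,1/2); v=(-2,3)
3. t=2 → L at (0,13/2); v=(2,3)
4. t=1/2 → T at (1,8); v=(2,-3)
5. t=3/2 → R at (4,7/2); v=(-2,-3)
6. t=7/6 → B at (5/3,0); v=(-2,3)

Final position: (5/3,0)
Wall sequence: BRLTRB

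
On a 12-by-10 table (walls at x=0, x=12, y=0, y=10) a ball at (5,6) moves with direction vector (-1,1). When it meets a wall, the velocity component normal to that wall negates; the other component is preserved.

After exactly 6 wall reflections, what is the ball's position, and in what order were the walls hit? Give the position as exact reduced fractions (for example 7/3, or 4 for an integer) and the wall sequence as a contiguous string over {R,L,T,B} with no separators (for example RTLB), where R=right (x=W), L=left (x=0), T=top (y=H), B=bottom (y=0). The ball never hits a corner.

Final position: (0,5)
Wall sequence: TLBRTL

1. t=4 → T at (1,10); v=(-1,-1)
2. t=1 → L at (0,9); v=(1,-1)
3. t=9 → B at (9,0); v=(1,1)
4. t=3 → R at (12,3); v=(-1,1)
5. t=7 → T at (5,10); v=(-1,-1)
6. t=5 → L at (0,5); v=(1,-1)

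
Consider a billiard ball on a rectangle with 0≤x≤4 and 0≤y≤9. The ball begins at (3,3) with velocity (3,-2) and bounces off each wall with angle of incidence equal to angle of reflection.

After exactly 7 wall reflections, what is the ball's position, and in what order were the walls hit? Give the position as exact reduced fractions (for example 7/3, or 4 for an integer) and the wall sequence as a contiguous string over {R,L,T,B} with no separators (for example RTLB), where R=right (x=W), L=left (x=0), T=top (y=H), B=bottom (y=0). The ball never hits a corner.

1. t=1/3 → R at (4,7/3); v=(-3,-2)
2. t=7/6 → B at (1/2,0); v=(-3,2)
3. t=1/6 → L at (0,1/3); v=(3,2)
4. t=4/3 → R at (4,3); v=(-3,2)
5. t=4/3 → L at (0,17/3); v=(3,2)
6. t=4/3 → R at (4,25/3); v=(-3,2)
7. t=1/3 → T at (3,9); v=(-3,-2)

Final position: (3,9)
Wall sequence: RBLRLRT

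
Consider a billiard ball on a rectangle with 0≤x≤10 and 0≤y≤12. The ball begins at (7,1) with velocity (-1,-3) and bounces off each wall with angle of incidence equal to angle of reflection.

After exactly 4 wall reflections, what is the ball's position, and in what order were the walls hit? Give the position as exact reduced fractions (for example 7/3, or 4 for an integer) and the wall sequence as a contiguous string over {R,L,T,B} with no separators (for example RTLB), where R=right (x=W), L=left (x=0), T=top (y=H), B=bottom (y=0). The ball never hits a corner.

1. t=1/3 → B at (20/3,0); v=(-1,3)
2. t=4 → T at (8/3,12); v=(-1,-3)
3. t=8/3 → L at (0,4); v=(1,-3)
4. t=4/3 → B at (4/3,0); v=(1,3)

Final position: (4/3,0)
Wall sequence: BTLB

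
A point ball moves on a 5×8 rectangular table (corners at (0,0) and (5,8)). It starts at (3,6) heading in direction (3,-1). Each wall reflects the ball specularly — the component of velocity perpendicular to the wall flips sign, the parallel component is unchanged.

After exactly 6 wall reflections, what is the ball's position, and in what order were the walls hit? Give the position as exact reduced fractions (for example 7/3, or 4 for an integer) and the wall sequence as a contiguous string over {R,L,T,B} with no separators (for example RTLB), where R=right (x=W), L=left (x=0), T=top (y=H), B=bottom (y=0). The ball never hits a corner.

1. t=2/3 → R at (5,16/3); v=(-3,-1)
2. t=5/3 → L at (0,11/3); v=(3,-1)
3. t=5/3 → R at (5,2); v=(-3,-1)
4. t=5/3 → L at (0,1/3); v=(3,-1)
5. t=1/3 → B at (1,0); v=(3,1)
6. t=4/3 → R at (5,4/3); v=(-3,1)

Final position: (5,4/3)
Wall sequence: RLRLBR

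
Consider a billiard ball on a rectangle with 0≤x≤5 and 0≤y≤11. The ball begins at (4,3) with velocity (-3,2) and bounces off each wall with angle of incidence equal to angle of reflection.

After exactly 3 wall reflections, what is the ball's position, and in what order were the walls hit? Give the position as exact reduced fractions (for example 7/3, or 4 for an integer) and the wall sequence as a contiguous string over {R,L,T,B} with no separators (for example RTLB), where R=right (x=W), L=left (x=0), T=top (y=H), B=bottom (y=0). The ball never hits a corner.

Final position: (2,11)
Wall sequence: LRT

1. t=4/3 → L at (0,17/3); v=(3,2)
2. t=5/3 → R at (5,9); v=(-3,2)
3. t=1 → T at (2,11); v=(-3,-2)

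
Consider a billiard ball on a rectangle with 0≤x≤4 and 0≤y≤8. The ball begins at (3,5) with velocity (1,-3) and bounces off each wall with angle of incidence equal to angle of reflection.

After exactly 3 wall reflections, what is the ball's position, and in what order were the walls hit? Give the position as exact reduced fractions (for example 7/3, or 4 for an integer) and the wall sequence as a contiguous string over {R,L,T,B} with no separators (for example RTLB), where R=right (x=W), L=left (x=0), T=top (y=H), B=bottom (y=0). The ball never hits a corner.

1. t=1 → R at (4,2); v=(-1,-3)
2. t=2/3 → B at (10/3,0); v=(-1,3)
3. t=8/3 → T at (2/3,8); v=(-1,-3)

Final position: (2/3,8)
Wall sequence: RBT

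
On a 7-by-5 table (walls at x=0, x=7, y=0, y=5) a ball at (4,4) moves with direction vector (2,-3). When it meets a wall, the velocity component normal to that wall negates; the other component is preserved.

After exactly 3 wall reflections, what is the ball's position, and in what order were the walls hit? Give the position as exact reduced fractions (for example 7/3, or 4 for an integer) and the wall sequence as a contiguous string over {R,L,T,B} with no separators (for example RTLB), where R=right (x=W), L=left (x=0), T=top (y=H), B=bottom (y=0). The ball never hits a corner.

1. t=4/3 → B at (20/3,0); v=(2,3)
2. t=1/6 → R at (7,1/2); v=(-2,3)
3. t=3/2 → T at (4,5); v=(-2,-3)

Final position: (4,5)
Wall sequence: BRT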